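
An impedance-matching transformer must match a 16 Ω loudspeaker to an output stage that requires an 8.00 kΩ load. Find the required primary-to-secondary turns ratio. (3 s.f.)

N_p/N_s ≈ 22.4

Z_p/Z_s = (N_p/N_s)², so N_p/N_s = √(8000/16) = √500 = 22.4.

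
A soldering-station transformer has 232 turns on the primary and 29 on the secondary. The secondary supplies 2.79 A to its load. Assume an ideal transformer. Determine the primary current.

For an ideal transformer I_p/I_s = N_s/N_p, so I_p = 2.79 × 29/232 = 0.349 A.

I_p ≈ 0.349 A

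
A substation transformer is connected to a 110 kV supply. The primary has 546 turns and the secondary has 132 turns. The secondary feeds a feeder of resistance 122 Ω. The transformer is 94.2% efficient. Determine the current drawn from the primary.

I_p ≈ 55.9 A

V_s = 110000 × 132/546 = 26593 V.
I_s = V_s/R = 26593/122 = 217.98 A.
P_out = V_s I_s = 26593 × 217.98 = 5.7968×10^6 W.
P_in = P_out/η = 5.7968×10^6/0.942 = 6.1537×10^6 W.
I_p = P_in/V_p = 6.1537×10^6/110000 = 55.9 A.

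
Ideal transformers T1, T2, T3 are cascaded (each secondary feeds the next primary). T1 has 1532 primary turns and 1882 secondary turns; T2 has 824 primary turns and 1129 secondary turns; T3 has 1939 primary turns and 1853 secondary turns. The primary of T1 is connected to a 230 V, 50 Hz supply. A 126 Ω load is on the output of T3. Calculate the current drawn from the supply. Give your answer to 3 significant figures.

I_supply ≈ 4.72 A

Secondary of T1: V = 230.00 × 1882/1532 = 282.55 V.
Secondary of T2: V = 282.55 × 1129/824 = 387.13 V.
Secondary of T3: V = 387.13 × 1853/1939 = 369.96 V.
I_load = 369.96/126 = 2.9362 A, so P_out = 369.96 × 2.9362 = 1086.3 W.
All ideal ⇒ P_in = P_out, so I_supply = 1086.3/230 = 4.72 A.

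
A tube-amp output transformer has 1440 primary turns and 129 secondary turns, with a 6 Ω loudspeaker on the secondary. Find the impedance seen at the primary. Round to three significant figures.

Z_p = (N_p/N_s)² × Z_s = (1440/129)² × 6 = 748 Ω.

Z_p ≈ 748 Ω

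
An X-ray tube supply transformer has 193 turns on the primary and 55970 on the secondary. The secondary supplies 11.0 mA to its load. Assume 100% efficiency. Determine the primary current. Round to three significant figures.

I_p ≈ 3.19 A

For an ideal transformer I_p/I_s = N_s/N_p, so I_p = 0.0110 × 55970/193 = 3.19 A.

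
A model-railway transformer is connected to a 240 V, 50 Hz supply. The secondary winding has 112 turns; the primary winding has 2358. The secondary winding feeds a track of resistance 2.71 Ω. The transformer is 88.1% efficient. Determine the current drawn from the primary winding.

V_s = 240 × 112/2358 = 11.399 V.
I_s = V_s/R = 11.399/2.71 = 4.2065 A.
P_out = V_s I_s = 11.399 × 4.2065 = 47.951 W.
P_in = P_out/η = 47.951/0.881 = 54.428 W.
I_p = P_in/V_p = 54.428/240 = 0.227 A.

I_p ≈ 0.227 A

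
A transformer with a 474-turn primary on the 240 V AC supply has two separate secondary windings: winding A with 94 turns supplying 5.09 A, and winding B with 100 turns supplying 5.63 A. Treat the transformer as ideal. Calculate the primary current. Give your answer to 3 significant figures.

I_p ≈ 2.20 A

V_A = 240 × 94/474 = 47.595 V; V_B = 240 × 100/474 = 50.633 V.
P_out = V_A I_A + V_B I_B = 47.595×5.09 + 50.633×5.63 = 242.26 + 285.06 = 527.32 W.
Ideal ⇒ P_in = P_out, so I_p = P_out/V_p = 527.32/240 = 2.20 A.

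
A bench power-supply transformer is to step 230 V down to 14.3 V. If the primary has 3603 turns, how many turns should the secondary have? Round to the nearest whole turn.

N_s = 224 turns

N_s/N_p = V_s/V_p, so N_s = 3603 × 14.3/230 = 224.0 ≈ 224 turns.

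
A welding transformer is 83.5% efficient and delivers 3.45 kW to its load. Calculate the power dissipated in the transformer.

P_in = P_out/η = 3450/0.835 = 4131.74 W.
P_loss = P_in − P_out = 4131.74 − 3450 = 682 W.

P_loss ≈ 682 W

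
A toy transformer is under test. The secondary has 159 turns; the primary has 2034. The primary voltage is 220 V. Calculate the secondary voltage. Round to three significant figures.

V_s ≈ 17.2 V

V_s/V_p = N_s/N_p, so V_s = 220 × 159/2034 = 17.2 V.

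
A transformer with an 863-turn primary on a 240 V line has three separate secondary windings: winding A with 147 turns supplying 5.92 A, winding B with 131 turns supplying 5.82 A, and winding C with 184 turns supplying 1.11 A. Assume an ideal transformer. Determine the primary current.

V_A = 240 × 147/863 = 40.881 V; V_B = 240 × 131/863 = 36.431 V; V_C = 240 × 184/863 = 51.170 V.
P_out = V_A I_A + V_B I_B + V_C I_C = 40.881×5.92 + 36.431×5.82 + 51.170×1.11 = 242.01 + 212.03 + 56.799 = 510.84 W.
Ideal ⇒ P_in = P_out, so I_p = P_out/V_p = 510.84/240 = 2.13 A.

I_p ≈ 2.13 A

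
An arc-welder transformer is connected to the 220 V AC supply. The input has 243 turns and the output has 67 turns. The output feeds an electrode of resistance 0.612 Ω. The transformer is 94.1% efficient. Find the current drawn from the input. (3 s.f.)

I_in ≈ 29.0 A

V_out = 220 × 67/243 = 60.658 V.
I_out = V_out/R = 60.658/0.612 = 99.115 A.
P_out = V_out I_out = 60.658 × 99.115 = 6012.2 W.
P_in = P_out/η = 6012.2/0.941 = 6389.1 W.
I_in = P_in/V_in = 6389.1/220 = 29.0 A.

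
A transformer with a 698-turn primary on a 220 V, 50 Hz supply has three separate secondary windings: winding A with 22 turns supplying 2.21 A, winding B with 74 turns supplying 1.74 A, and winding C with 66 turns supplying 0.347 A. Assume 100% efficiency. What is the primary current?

I_p ≈ 0.287 A

V_A = 220 × 22/698 = 6.9341 V; V_B = 220 × 74/698 = 23.324 V; V_C = 220 × 66/698 = 20.802 V.
P_out = V_A I_A + V_B I_B + V_C I_C = 6.9341×2.21 + 23.324×1.74 + 20.802×0.347 = 15.324 + 40.583 + 7.2184 = 63.126 W.
Ideal ⇒ P_in = P_out, so I_p = P_out/V_p = 63.126/220 = 0.287 A.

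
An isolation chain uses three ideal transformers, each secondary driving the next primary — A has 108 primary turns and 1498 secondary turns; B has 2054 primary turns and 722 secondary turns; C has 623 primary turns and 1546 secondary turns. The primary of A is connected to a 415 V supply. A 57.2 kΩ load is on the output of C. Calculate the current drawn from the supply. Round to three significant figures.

After A: V = 415.00 × 1498/108 = 5756.2 V.
After B: V = 5756.2 × 722/2054 = 2023.4 V.
After C: V = 2023.4 × 1546/623 = 5021.0 V.
I_load = 5021.0/57200 = 0.087781 A, so P_out = 5021.0 × 0.087781 = 440.75 W.
All ideal ⇒ P_in = P_out, so I_supply = 440.75/415 = 1.06 A.

I_supply ≈ 1.06 A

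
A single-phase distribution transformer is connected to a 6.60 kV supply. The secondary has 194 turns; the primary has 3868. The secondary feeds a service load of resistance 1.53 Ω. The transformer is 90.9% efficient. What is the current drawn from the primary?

I_p ≈ 11.9 A

V_s = 6600 × 194/3868 = 331.02 V.
I_s = V_s/R = 331.02/1.53 = 216.36 A.
P_out = V_s I_s = 331.02 × 216.36 = 71619 W.
P_in = P_out/η = 71619/0.909 = 78789 W.
I_p = P_in/V_p = 78789/6600 = 11.9 A.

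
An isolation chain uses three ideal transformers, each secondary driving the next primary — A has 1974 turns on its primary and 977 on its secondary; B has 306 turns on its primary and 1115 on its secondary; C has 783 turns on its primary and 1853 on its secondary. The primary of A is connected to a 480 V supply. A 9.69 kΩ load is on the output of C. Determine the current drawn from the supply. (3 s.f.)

After A: V = 480.00 × 977/1974 = 237.57 V.
After B: V = 237.57 × 1115/306 = 865.65 V.
After C: V = 865.65 × 1853/783 = 2048.6 V.
I_load = 2048.6/9690 = 0.21141 A, so P_out = 2048.6 × 0.21141 = 433.10 W.
All ideal ⇒ P_in = P_out, so I_supply = 433.10/480 = 0.902 A.

I_supply ≈ 0.902 A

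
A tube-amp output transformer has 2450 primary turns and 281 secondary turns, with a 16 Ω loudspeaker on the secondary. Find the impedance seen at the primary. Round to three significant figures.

Z_p = (N_p/N_s)² × Z_s = (2450/281)² × 16 = 1220 Ω.

Z_p ≈ 1220 Ω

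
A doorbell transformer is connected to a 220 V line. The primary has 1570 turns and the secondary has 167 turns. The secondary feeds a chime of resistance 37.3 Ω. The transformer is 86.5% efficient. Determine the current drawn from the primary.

I_p ≈ 0.0771 A

V_s = 220 × 167/1570 = 23.401 V.
I_s = V_s/R = 23.401/37.3 = 0.62738 A.
P_out = V_s I_s = 23.401 × 0.62738 = 14.681 W.
P_in = P_out/η = 14.681/0.865 = 16.973 W.
I_p = P_in/V_p = 16.973/220 = 0.0771 A.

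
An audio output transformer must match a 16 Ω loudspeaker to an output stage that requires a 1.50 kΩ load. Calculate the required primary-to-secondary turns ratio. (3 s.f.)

N_p/N_s ≈ 9.68

Z_p/Z_s = (N_p/N_s)², so N_p/N_s = √(1500/16) = √93.8 = 9.68.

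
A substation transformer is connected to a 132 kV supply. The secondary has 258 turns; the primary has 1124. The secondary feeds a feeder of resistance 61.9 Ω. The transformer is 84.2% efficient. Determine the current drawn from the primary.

I_p ≈ 133 A

V_s = 132000 × 258/1124 = 30299 V.
I_s = V_s/R = 30299/61.9 = 489.48 A.
P_out = V_s I_s = 30299 × 489.48 = 1.4831×10^7 W.
P_in = P_out/η = 1.4831×10^7/0.842 = 1.7614×10^7 W.
I_p = P_in/V_p = 1.7614×10^7/132000 = 133 A.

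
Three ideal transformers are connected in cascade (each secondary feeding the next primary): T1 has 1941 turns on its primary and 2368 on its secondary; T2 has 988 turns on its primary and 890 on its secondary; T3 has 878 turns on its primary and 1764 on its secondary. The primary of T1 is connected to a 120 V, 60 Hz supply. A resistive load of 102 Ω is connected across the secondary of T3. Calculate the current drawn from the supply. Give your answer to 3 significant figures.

Secondary of T1: V = 120.00 × 2368/1941 = 146.40 V.
Secondary of T2: V = 146.40 × 890/988 = 131.88 V.
Secondary of T3: V = 131.88 × 1764/878 = 264.96 V.
I_load = 264.96/102 = 2.5976 A, so P_out = 264.96 × 2.5976 = 688.25 W.
All ideal ⇒ P_in = P_out, so I_supply = 688.25/120 = 5.74 A.

I_supply ≈ 5.74 A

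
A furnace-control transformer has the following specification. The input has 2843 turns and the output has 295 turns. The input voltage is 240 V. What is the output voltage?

V_out/V_in = N_out/N_in, so V_out = 240 × 295/2843 = 24.9 V.

V_out ≈ 24.9 V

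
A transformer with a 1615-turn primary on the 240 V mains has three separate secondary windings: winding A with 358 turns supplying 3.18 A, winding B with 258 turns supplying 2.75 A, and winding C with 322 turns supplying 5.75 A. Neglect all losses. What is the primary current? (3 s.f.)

V_A = 240 × 358/1615 = 53.201 V; V_B = 240 × 258/1615 = 38.341 V; V_C = 240 × 322/1615 = 47.851 V.
P_out = V_A I_A + V_B I_B + V_C I_C = 53.201×3.18 + 38.341×2.75 + 47.851×5.75 = 169.18 + 105.44 + 275.15 = 549.76 W.
Ideal ⇒ P_in = P_out, so I_p = P_out/V_p = 549.76/240 = 2.29 A.

I_p ≈ 2.29 A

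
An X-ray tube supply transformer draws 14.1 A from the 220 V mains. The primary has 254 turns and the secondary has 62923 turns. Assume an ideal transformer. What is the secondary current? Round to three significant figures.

I_s ≈ 0.0569 A

I_s/I_p = N_p/N_s, so I_s = 14.1 × 254/62923 = 0.0569 A.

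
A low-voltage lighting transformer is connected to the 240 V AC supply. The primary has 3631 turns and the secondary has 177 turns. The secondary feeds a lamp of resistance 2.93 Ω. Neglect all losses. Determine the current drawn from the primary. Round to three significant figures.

V_s = V_p × N_s/N_p = 240 × 177/3631 = 11.699 V.
I_s = V_s/R = 11.699/2.93 = 3.9929 A.
For an ideal transformer I_p N_p = I_s N_s, so I_p = 3.9929 × 177/3631 = 0.195 A.

I_p ≈ 0.195 A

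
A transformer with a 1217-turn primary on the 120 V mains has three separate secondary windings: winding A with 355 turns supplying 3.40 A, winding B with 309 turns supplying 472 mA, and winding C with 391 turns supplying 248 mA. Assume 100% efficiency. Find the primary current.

V_A = 120 × 355/1217 = 35.004 V; V_B = 120 × 309/1217 = 30.468 V; V_C = 120 × 391/1217 = 38.554 V.
P_out = V_A I_A + V_B I_B + V_C I_C = 35.004×3.40 + 30.468×0.472 + 38.554×0.248 = 119.01 + 14.381 + 9.5613 = 142.96 W.
Ideal ⇒ P_in = P_out, so I_p = P_out/V_p = 142.96/120 = 1.19 A.

I_p ≈ 1.19 A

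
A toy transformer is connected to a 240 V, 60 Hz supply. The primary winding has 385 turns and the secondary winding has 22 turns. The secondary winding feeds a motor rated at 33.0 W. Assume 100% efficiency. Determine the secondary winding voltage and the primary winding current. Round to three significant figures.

V_s ≈ 13.7 V, I_p ≈ 0.138 A

V_s = V_p × N_s/N_p = 240 × 22/385 = 13.714 V.
I_s = P/V_s = 33.0/13.714 = 2.4062 A.
I_p = I_s × N_s/N_p = 2.4062 × 22/385 = 0.138 A.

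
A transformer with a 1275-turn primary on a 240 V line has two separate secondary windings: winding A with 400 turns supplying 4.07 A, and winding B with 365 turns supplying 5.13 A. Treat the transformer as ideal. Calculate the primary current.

V_A = 240 × 400/1275 = 75.294 V; V_B = 240 × 365/1275 = 68.706 V.
P_out = V_A I_A + V_B I_B = 75.294×4.07 + 68.706×5.13 = 306.45 + 352.46 = 658.91 W.
Ideal ⇒ P_in = P_out, so I_p = P_out/V_p = 658.91/240 = 2.75 A.

I_p ≈ 2.75 A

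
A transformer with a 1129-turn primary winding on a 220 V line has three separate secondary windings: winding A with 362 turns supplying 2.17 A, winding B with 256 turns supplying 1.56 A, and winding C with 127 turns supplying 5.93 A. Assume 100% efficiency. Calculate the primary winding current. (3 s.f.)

I_p ≈ 1.72 A

V_A = 220 × 362/1129 = 70.540 V; V_B = 220 × 256/1129 = 49.885 V; V_C = 220 × 127/1129 = 24.748 V.
P_out = V_A I_A + V_B I_B + V_C I_C = 70.540×2.17 + 49.885×1.56 + 24.748×5.93 = 153.07 + 77.820 + 146.75 = 377.65 W.
Ideal ⇒ P_in = P_out, so I_p = P_out/V_p = 377.65/220 = 1.72 A.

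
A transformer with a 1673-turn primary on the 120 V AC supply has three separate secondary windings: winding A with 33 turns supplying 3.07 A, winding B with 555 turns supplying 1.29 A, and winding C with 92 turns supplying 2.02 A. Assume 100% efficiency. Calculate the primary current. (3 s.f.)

V_A = 120 × 33/1673 = 2.3670 V; V_B = 120 × 555/1673 = 39.809 V; V_C = 120 × 92/1673 = 6.5989 V.
P_out = V_A I_A + V_B I_B + V_C I_C = 2.3670×3.07 + 39.809×1.29 + 6.5989×2.02 = 7.2667 + 51.353 + 13.330 = 71.950 W.
Ideal ⇒ P_in = P_out, so I_p = P_out/V_p = 71.950/120 = 0.600 A.

I_p ≈ 0.600 A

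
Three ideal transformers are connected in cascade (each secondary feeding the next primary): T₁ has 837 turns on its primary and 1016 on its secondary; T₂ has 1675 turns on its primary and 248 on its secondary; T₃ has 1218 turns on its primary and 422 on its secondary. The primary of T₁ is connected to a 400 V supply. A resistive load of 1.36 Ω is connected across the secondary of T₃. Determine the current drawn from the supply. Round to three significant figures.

Secondary of T₁: V = 400.00 × 1016/837 = 485.54 V.
Secondary of T₂: V = 485.54 × 248/1675 = 71.889 V.
Secondary of T₃: V = 71.889 × 422/1218 = 24.908 V.
I_load = 24.908/1.36 = 18.314 A, so P_out = 24.908 × 18.314 = 456.16 W.
All ideal ⇒ P_in = P_out, so I_supply = 456.16/400 = 1.14 A.

I_supply ≈ 1.14 A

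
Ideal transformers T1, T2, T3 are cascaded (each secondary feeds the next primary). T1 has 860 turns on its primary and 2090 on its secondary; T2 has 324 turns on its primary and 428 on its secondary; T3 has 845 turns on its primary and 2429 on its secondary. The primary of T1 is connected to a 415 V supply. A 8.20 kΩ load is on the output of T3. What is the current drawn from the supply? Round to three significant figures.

I_supply ≈ 4.31 A

After T1: V = 415.00 × 2090/860 = 1008.5 V.
After T2: V = 1008.5 × 428/324 = 1332.3 V.
After T3: V = 1332.3 × 2429/845 = 3829.7 V.
I_load = 3829.7/8200 = 0.46704 A, so P_out = 3829.7 × 0.46704 = 1788.6 W.
All ideal ⇒ P_in = P_out, so I_supply = 1788.6/415 = 4.31 A.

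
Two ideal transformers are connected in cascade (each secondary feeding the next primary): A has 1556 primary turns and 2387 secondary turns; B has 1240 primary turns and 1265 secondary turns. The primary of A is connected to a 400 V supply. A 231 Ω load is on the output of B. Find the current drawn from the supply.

After A: V = 400.00 × 2387/1556 = 613.62 V.
After B: V = 613.62 × 1265/1240 = 626.00 V.
I_load = 626.00/231 = 2.7099 A, so P_out = 626.00 × 2.7099 = 1696.4 W.
All ideal ⇒ P_in = P_out, so I_supply = 1696.4/400 = 4.24 A.

I_supply ≈ 4.24 A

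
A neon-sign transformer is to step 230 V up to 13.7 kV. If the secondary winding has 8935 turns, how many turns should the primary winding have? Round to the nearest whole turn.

N_p = 150 turns

N_p/N_s = V_p/V_s, so N_p = 8935 × 230/13700 = 150.0 ≈ 150 turns.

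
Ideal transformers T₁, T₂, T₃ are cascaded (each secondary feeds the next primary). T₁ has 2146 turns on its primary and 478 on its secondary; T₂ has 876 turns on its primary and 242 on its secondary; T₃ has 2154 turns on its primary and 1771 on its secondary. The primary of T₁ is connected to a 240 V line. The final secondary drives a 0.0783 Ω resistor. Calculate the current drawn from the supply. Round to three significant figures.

After T₁: V = 240.00 × 478/2146 = 53.458 V.
After T₂: V = 53.458 × 242/876 = 14.768 V.
After T₃: V = 14.768 × 1771/2154 = 12.142 V.
I_load = 12.142/0.0783 = 155.07 A, so P_out = 12.142 × 155.07 = 1882.9 W.
All ideal ⇒ P_in = P_out, so I_supply = 1882.9/240 = 7.85 A.

I_supply ≈ 7.85 A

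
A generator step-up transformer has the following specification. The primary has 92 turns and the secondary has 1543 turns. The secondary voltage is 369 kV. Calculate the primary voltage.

V_p ≈ 22000 V

V_p/V_s = N_p/N_s, so V_p = 369000 × 92/1543 = 22000 V.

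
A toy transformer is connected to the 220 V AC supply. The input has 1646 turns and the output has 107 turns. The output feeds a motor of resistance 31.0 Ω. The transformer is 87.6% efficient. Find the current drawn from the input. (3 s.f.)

I_in ≈ 0.0342 A

V_out = 220 × 107/1646 = 14.301 V.
I_out = V_out/R = 14.301/31.0 = 0.46133 A.
P_out = V_out I_out = 14.301 × 0.46133 = 6.5977 W.
P_in = P_out/η = 6.5977/0.876 = 7.5316 W.
I_in = P_in/V_in = 7.5316/220 = 0.0342 A.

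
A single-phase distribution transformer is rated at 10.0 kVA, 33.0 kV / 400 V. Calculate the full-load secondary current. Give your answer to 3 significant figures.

I_s ≈ 25.0 A

I_s = S/V_s = 10000/400 = 25.0 A.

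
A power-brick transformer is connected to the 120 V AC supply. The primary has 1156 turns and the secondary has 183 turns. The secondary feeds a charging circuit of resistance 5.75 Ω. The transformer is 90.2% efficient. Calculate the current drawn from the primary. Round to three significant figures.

V_s = 120 × 183/1156 = 18.997 V.
I_s = V_s/R = 18.997/5.75 = 3.3037 A.
P_out = V_s I_s = 18.997 × 3.3037 = 62.760 W.
P_in = P_out/η = 62.760/0.902 = 69.578 W.
I_p = P_in/V_p = 69.578/120 = 0.580 A.

I_p ≈ 0.580 A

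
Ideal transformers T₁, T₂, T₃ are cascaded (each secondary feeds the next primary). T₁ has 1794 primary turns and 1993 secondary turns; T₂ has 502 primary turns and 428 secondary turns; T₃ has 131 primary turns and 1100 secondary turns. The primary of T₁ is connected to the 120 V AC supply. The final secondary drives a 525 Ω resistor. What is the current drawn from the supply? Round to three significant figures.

Secondary of T₁: V = 120.00 × 1993/1794 = 133.31 V.
Secondary of T₂: V = 133.31 × 428/502 = 113.66 V.
Secondary of T₃: V = 113.66 × 1100/131 = 954.39 V.
I_load = 954.39/525 = 1.8179 A, so P_out = 954.39 × 1.8179 = 1735.0 W.
All ideal ⇒ P_in = P_out, so I_supply = 1735.0/120 = 14.5 A.

I_supply ≈ 14.5 A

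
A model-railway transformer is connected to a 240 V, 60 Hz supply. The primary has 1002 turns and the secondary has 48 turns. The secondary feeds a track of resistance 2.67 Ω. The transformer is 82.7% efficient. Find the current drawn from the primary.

V_s = 240 × 48/1002 = 11.497 V.
I_s = V_s/R = 11.497/2.67 = 4.3060 A.
P_out = V_s I_s = 11.497 × 4.3060 = 49.506 W.
P_in = P_out/η = 49.506/0.827 = 59.862 W.
I_p = P_in/V_p = 59.862/240 = 0.249 A.

I_p ≈ 0.249 A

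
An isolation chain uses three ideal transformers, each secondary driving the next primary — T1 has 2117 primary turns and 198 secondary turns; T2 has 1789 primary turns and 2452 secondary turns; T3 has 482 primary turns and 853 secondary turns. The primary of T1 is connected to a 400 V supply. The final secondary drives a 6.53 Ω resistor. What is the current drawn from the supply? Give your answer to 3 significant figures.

I_supply ≈ 3.15 A

Secondary of T1: V = 400.00 × 198/2117 = 37.411 V.
Secondary of T2: V = 37.411 × 2452/1789 = 51.276 V.
Secondary of T3: V = 51.276 × 853/482 = 90.744 V.
I_load = 90.744/6.53 = 13.896 A, so P_out = 90.744 × 13.896 = 1261.0 W.
All ideal ⇒ P_in = P_out, so I_supply = 1261.0/400 = 3.15 A.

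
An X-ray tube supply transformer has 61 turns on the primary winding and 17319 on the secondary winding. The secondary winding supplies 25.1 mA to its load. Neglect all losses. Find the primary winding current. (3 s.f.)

I_p ≈ 7.13 A

For an ideal transformer I_p/I_s = N_s/N_p, so I_p = 0.0251 × 17319/61 = 7.13 A.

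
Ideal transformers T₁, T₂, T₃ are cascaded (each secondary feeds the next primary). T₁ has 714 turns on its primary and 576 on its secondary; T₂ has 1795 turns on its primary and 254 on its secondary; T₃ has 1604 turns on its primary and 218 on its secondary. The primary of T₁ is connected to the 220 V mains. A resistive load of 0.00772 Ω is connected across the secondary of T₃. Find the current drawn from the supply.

I_supply ≈ 6.86 A

Secondary of T₁: V = 220.00 × 576/714 = 177.48 V.
Secondary of T₂: V = 177.48 × 254/1795 = 25.114 V.
Secondary of T₃: V = 25.114 × 218/1604 = 3.4133 V.
I_load = 3.4133/0.00772 = 442.13 A, so P_out = 3.4133 × 442.13 = 1509.1 W.
All ideal ⇒ P_in = P_out, so I_supply = 1509.1/220 = 6.86 A.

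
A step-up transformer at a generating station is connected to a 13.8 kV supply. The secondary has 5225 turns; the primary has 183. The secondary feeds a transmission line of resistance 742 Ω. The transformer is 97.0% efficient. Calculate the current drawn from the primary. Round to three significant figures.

V_s = 13800 × 5225/183 = 394020 V.
I_s = V_s/R = 394020/742 = 531.02 A.
P_out = V_s I_s = 394020 × 531.02 = 2.0923×10^8 W.
P_in = P_out/η = 2.0923×10^8/0.970 = 2.1570×10^8 W.
I_p = P_in/V_p = 2.1570×10^8/13800 = 15600 A.

I_p ≈ 15600 A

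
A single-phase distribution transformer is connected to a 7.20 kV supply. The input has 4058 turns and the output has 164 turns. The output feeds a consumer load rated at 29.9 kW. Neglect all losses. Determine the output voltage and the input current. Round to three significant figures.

V_out = V_in × N_out/N_in = 7200 × 164/4058 = 290.98 V.
I_out = P/V_out = 29900/290.98 = 102.76 A.
I_in = I_out × N_out/N_in = 102.76 × 164/4058 = 4.15 A.

V_out ≈ 291 V, I_in ≈ 4.15 A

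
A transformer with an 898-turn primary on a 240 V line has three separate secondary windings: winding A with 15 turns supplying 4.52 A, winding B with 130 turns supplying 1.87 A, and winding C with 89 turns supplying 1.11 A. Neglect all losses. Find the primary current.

V_A = 240 × 15/898 = 4.0089 V; V_B = 240 × 130/898 = 34.744 V; V_C = 240 × 89/898 = 23.786 V.
P_out = V_A I_A + V_B I_B + V_C I_C = 4.0089×4.52 + 34.744×1.87 + 23.786×1.11 = 18.120 + 64.971 + 26.403 = 109.49 W.
Ideal ⇒ P_in = P_out, so I_p = P_out/V_p = 109.49/240 = 0.456 A.

I_p ≈ 0.456 A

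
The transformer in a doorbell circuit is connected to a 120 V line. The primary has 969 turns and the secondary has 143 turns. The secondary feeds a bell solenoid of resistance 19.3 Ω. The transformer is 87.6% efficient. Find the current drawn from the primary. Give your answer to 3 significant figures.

I_p ≈ 0.155 A

V_s = 120 × 143/969 = 17.709 V.
I_s = V_s/R = 17.709/19.3 = 0.91756 A.
P_out = V_s I_s = 17.709 × 0.91756 = 16.249 W.
P_in = P_out/η = 16.249/0.876 = 18.549 W.
I_p = P_in/V_p = 18.549/120 = 0.155 A.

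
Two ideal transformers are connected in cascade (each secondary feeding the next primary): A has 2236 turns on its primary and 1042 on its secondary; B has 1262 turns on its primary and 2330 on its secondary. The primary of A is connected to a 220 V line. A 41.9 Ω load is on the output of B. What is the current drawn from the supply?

Secondary of A: V = 220.00 × 1042/2236 = 102.52 V.
Secondary of B: V = 102.52 × 2330/1262 = 189.28 V.
I_load = 189.28/41.9 = 4.5175 A, so P_out = 189.28 × 4.5175 = 855.10 W.
All ideal ⇒ P_in = P_out, so I_supply = 855.10/220 = 3.89 A.

I_supply ≈ 3.89 A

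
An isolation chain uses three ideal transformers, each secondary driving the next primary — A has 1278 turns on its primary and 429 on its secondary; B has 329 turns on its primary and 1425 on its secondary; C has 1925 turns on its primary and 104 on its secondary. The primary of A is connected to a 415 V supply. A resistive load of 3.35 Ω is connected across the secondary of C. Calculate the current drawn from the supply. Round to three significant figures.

I_supply ≈ 0.764 A

After A: V = 415.00 × 429/1278 = 139.31 V.
After B: V = 139.31 × 1425/329 = 603.38 V.
After C: V = 603.38 × 104/1925 = 32.598 V.
I_load = 32.598/3.35 = 9.7309 A, so P_out = 32.598 × 9.7309 = 317.21 W.
All ideal ⇒ P_in = P_out, so I_supply = 317.21/415 = 0.764 A.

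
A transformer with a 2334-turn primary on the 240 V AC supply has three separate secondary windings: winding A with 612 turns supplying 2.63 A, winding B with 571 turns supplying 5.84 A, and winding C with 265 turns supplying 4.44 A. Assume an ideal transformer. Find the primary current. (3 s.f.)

I_p ≈ 2.62 A

V_A = 240 × 612/2334 = 62.931 V; V_B = 240 × 571/2334 = 58.715 V; V_C = 240 × 265/2334 = 27.249 V.
P_out = V_A I_A + V_B I_B + V_C I_C = 62.931×2.63 + 58.715×5.84 + 27.249×4.44 = 165.51 + 342.89 + 120.99 = 629.39 W.
Ideal ⇒ P_in = P_out, so I_p = P_out/V_p = 629.39/240 = 2.62 A.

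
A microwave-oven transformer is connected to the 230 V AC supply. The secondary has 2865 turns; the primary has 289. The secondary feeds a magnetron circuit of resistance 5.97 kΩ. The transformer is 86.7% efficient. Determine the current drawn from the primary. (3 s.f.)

I_p ≈ 4.37 A

V_s = 230 × 2865/289 = 2280.1 V.
I_s = V_s/R = 2280.1/5970 = 0.38193 A.
P_out = V_s I_s = 2280.1 × 0.38193 = 870.83 W.
P_in = P_out/η = 870.83/0.867 = 1004.4 W.
I_p = P_in/V_p = 1004.4/230 = 4.37 A.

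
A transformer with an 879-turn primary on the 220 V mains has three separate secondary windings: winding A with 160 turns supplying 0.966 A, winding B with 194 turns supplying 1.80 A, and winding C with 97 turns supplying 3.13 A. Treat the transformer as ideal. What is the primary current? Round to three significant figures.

I_p ≈ 0.919 A

V_A = 220 × 160/879 = 40.046 V; V_B = 220 × 194/879 = 48.555 V; V_C = 220 × 97/879 = 24.278 V.
P_out = V_A I_A + V_B I_B + V_C I_C = 40.046×0.966 + 48.555×1.80 + 24.278×3.13 = 38.684 + 87.399 + 75.989 = 202.07 W.
Ideal ⇒ P_in = P_out, so I_p = P_out/V_p = 202.07/220 = 0.919 A.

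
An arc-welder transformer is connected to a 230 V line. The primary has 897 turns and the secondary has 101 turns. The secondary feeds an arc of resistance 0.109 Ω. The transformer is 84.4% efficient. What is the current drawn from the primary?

I_p ≈ 31.7 A

V_s = 230 × 101/897 = 25.897 V.
I_s = V_s/R = 25.897/0.109 = 237.59 A.
P_out = V_s I_s = 25.897 × 237.59 = 6153.0 W.
P_in = P_out/η = 6153.0/0.844 = 7290.3 W.
I_p = P_in/V_p = 7290.3/230 = 31.7 A.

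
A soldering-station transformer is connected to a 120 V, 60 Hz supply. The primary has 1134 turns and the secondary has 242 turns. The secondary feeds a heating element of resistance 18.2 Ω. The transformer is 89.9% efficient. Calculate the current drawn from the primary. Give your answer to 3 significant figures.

V_s = 120 × 242/1134 = 25.608 V.
I_s = V_s/R = 25.608/18.2 = 1.4071 A.
P_out = V_s I_s = 25.608 × 1.4071 = 36.033 W.
P_in = P_out/η = 36.033/0.899 = 40.081 W.
I_p = P_in/V_p = 40.081/120 = 0.334 A.

I_p ≈ 0.334 A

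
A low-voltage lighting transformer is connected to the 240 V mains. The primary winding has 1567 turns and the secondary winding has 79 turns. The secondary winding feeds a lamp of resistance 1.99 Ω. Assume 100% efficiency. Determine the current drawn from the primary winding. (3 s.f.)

I_p ≈ 0.307 A

V_s = V_p × N_s/N_p = 240 × 79/1567 = 12.100 V.
I_s = V_s/R = 12.100/1.99 = 6.0802 A.
For an ideal transformer I_p N_p = I_s N_s, so I_p = 6.0802 × 79/1567 = 0.307 A.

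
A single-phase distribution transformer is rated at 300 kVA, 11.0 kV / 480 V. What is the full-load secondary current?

I_s ≈ 625 A

I_s = S/V_s = 300000/480 = 625 A.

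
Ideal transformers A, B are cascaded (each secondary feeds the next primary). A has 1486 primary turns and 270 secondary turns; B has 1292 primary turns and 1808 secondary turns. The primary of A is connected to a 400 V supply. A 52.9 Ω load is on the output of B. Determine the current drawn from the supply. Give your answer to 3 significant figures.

I_supply ≈ 0.489 A

Secondary of A: V = 400.00 × 270/1486 = 72.678 V.
Secondary of B: V = 72.678 × 1808/1292 = 101.70 V.
I_load = 101.70/52.9 = 1.9226 A, so P_out = 101.70 × 1.9226 = 195.54 W.
All ideal ⇒ P_in = P_out, so I_supply = 195.54/400 = 0.489 A.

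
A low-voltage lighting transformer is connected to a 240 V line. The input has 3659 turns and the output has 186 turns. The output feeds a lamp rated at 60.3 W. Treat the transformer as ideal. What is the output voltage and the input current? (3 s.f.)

V_out = V_in × N_out/N_in = 240 × 186/3659 = 12.200 V.
I_out = P/V_out = 60.3/12.200 = 4.9426 A.
I_in = I_out × N_out/N_in = 4.9426 × 186/3659 = 0.251 A.

V_out ≈ 12.2 V, I_in ≈ 0.251 A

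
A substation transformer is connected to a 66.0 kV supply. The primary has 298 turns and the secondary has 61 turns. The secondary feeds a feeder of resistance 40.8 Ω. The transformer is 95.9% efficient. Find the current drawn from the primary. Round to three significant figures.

V_s = 66000 × 61/298 = 13510 V.
I_s = V_s/R = 13510/40.8 = 331.13 A.
P_out = V_s I_s = 13510 × 331.13 = 4.4736×10^6 W.
P_in = P_out/η = 4.4736×10^6/0.959 = 4.6648×10^6 W.
I_p = P_in/V_p = 4.6648×10^6/66000 = 70.7 A.

I_p ≈ 70.7 A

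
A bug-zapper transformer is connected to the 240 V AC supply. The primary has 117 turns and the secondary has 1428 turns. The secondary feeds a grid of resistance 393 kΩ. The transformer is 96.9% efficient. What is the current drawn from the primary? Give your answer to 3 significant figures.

I_p ≈ 0.0939 A

V_s = 240 × 1428/117 = 2929.2 V.
I_s = V_s/R = 2929.2/393000 = 0.0074535 A.
P_out = V_s I_s = 2929.2 × 0.0074535 = 21.833 W.
P_in = P_out/η = 21.833/0.969 = 22.532 W.
I_p = P_in/V_p = 22.532/240 = 0.0939 A.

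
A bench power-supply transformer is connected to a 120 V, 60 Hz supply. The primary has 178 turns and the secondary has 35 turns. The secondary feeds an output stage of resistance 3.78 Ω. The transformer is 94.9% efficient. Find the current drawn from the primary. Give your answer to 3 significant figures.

V_s = 120 × 35/178 = 23.596 V.
I_s = V_s/R = 23.596/3.78 = 6.2422 A.
P_out = V_s I_s = 23.596 × 6.2422 = 147.29 W.
P_in = P_out/η = 147.29/0.949 = 155.20 W.
I_p = P_in/V_p = 155.20/120 = 1.29 A.

I_p ≈ 1.29 A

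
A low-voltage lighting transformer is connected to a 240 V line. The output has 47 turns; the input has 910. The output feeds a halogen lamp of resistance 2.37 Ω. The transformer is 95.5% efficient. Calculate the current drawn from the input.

V_out = 240 × 47/910 = 12.396 V.
I_out = V_out/R = 12.396/2.37 = 5.2302 A.
P_out = V_out I_out = 12.396 × 5.2302 = 64.832 W.
P_in = P_out/η = 64.832/0.955 = 67.887 W.
I_in = P_in/V_in = 67.887/240 = 0.283 A.

I_in ≈ 0.283 A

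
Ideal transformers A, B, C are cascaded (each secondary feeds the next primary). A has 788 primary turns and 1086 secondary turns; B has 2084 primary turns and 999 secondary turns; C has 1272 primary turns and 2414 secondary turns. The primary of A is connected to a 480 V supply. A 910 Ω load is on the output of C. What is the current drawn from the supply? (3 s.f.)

Secondary of A: V = 480.00 × 1086/788 = 661.52 V.
Secondary of B: V = 661.52 × 999/2084 = 317.11 V.
Secondary of C: V = 317.11 × 2414/1272 = 601.81 V.
I_load = 601.81/910 = 0.66133 A, so P_out = 601.81 × 0.66133 = 398.00 W.
All ideal ⇒ P_in = P_out, so I_supply = 398.00/480 = 0.829 A.

I_supply ≈ 0.829 A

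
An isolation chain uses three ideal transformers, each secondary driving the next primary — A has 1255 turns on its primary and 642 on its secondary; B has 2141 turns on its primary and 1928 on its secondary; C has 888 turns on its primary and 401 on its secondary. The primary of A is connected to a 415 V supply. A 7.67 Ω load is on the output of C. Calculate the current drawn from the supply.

Secondary of A: V = 415.00 × 642/1255 = 212.29 V.
Secondary of B: V = 212.29 × 1928/2141 = 191.17 V.
Secondary of C: V = 191.17 × 401/888 = 86.330 V.
I_load = 86.330/7.67 = 11.256 A, so P_out = 86.330 × 11.256 = 971.69 W.
All ideal ⇒ P_in = P_out, so I_supply = 971.69/415 = 2.34 A.

I_supply ≈ 2.34 A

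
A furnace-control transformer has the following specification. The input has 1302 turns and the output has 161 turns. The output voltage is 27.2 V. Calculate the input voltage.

V_in ≈ 220 V

V_in/V_out = N_in/N_out, so V_in = 27.2 × 1302/161 = 220 V.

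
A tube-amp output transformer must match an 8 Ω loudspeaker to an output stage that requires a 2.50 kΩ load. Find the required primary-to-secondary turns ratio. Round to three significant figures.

Z_p/Z_s = (N_p/N_s)², so N_p/N_s = √(2500/8) = √312 = 17.7.

N_p/N_s ≈ 17.7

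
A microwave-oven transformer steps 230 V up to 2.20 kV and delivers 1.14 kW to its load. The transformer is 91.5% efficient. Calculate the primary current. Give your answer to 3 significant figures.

P_in = P_out/η = 1140/0.915 = 1245.9 W.
I_p = P_in/V_p = 1245.9/230 = 5.42 A.

I_p ≈ 5.42 A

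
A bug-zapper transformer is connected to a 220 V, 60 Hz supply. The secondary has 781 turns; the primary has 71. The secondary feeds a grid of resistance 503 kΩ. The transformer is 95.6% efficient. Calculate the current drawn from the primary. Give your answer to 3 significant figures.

V_s = 220 × 781/71 = 2420.0 V.
I_s = V_s/R = 2420.0/503000 = 0.0048111 A.
P_out = V_s I_s = 2420.0 × 0.0048111 = 11.643 W.
P_in = P_out/η = 11.643/0.956 = 12.179 W.
I_p = P_in/V_p = 12.179/220 = 0.0554 A.

I_p ≈ 0.0554 A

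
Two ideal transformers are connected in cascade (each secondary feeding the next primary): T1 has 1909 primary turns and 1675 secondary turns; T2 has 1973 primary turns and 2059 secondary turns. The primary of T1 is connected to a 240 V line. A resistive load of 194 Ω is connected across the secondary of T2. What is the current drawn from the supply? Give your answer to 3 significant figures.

After T1: V = 240.00 × 1675/1909 = 210.58 V.
After T2: V = 210.58 × 2059/1973 = 219.76 V.
I_load = 219.76/194 = 1.1328 A, so P_out = 219.76 × 1.1328 = 248.94 W.
All ideal ⇒ P_in = P_out, so I_supply = 248.94/240 = 1.04 A.

I_supply ≈ 1.04 A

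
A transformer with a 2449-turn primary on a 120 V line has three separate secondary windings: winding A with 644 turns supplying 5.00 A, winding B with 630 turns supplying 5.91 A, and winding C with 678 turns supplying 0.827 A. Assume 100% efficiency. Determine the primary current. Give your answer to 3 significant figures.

V_A = 120 × 644/2449 = 31.556 V; V_B = 120 × 630/2449 = 30.870 V; V_C = 120 × 678/2449 = 33.222 V.
P_out = V_A I_A + V_B I_B + V_C I_C = 31.556×5.00 + 30.870×5.91 + 33.222×0.827 = 157.78 + 182.44 + 27.474 = 367.69 W.
Ideal ⇒ P_in = P_out, so I_p = P_out/V_p = 367.69/120 = 3.06 A.

I_p ≈ 3.06 A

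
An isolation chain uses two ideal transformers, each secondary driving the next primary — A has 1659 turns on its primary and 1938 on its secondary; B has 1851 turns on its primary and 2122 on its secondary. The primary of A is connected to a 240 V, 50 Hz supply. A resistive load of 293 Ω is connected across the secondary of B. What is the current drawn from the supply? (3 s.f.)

After A: V = 240.00 × 1938/1659 = 280.36 V.
After B: V = 280.36 × 2122/1851 = 321.41 V.
I_load = 321.41/293 = 1.0970 A, so P_out = 321.41 × 1.0970 = 352.57 W.
All ideal ⇒ P_in = P_out, so I_supply = 352.57/240 = 1.47 A.

I_supply ≈ 1.47 A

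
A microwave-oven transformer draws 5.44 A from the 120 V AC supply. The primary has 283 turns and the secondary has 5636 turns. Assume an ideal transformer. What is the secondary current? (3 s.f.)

I_s ≈ 0.273 A

I_s/I_p = N_p/N_s, so I_s = 5.44 × 283/5636 = 0.273 A.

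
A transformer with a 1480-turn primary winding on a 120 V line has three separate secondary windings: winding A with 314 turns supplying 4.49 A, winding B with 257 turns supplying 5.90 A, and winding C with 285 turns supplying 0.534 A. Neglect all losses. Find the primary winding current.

V_A = 120 × 314/1480 = 25.459 V; V_B = 120 × 257/1480 = 20.838 V; V_C = 120 × 285/1480 = 23.108 V.
P_out = V_A I_A + V_B I_B + V_C I_C = 25.459×4.49 + 20.838×5.90 + 23.108×0.534 = 114.31 + 122.94 + 12.340 = 249.60 W.
Ideal ⇒ P_in = P_out, so I_p = P_out/V_p = 249.60/120 = 2.08 A.

I_p ≈ 2.08 A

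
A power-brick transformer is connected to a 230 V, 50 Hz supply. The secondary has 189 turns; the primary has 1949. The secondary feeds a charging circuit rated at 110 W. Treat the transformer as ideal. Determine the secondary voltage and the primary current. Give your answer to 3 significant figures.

V_s = V_p × N_s/N_p = 230 × 189/1949 = 22.304 V.
I_s = P/V_s = 110/22.304 = 4.9319 A.
I_p = I_s × N_s/N_p = 4.9319 × 189/1949 = 0.478 A.

V_s ≈ 22.3 V, I_p ≈ 0.478 A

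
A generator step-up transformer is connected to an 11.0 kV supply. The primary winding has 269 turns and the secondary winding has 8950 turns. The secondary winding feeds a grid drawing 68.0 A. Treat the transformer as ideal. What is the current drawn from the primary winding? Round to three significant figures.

I_p ≈ 2260 A

For an ideal transformer I_p N_p = I_s N_s, so I_p = 68.0 × 8950/269 = 2260 A.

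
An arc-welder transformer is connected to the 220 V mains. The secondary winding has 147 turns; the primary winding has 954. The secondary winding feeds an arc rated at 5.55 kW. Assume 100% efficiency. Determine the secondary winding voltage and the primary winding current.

V_s = V_p × N_s/N_p = 220 × 147/954 = 33.899 V.
I_s = P/V_s = 5550/33.899 = 163.72 A.
I_p = I_s × N_s/N_p = 163.72 × 147/954 = 25.2 A.

V_s ≈ 33.9 V, I_p ≈ 25.2 A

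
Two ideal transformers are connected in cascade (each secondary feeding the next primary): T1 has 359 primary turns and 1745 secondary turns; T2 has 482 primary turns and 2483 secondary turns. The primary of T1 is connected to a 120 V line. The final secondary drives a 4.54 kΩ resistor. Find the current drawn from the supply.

I_supply ≈ 16.6 A

After T1: V = 120.00 × 1745/359 = 583.29 V.
After T2: V = 583.29 × 2483/482 = 3004.8 V.
I_load = 3004.8/4540 = 0.66184 A, so P_out = 3004.8 × 0.66184 = 1988.7 W.
All ideal ⇒ P_in = P_out, so I_supply = 1988.7/120 = 16.6 A.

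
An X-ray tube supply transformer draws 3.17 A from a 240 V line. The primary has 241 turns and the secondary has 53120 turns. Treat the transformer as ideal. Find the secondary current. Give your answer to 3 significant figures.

I_s ≈ 0.0144 A

I_s/I_p = N_p/N_s, so I_s = 3.17 × 241/53120 = 0.0144 A.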